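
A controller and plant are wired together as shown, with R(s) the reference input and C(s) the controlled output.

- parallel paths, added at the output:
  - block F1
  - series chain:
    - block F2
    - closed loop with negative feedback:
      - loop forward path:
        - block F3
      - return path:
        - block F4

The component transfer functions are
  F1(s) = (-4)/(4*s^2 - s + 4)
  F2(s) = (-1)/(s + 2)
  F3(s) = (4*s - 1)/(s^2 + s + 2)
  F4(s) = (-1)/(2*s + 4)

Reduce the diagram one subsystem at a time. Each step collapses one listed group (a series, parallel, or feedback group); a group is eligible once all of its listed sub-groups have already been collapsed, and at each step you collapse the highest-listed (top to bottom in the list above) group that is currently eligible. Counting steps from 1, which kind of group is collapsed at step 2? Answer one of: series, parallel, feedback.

Reducing step by step:

[1] collapse the loop (F3 forward, F4 return)
[2] cascade F2, [F3/(1+F3*F4)]
[3] reduce the parallel group F1, (F2*[F3/(1+F3*F4)])
Step 2 collapses a series group.

Answer: series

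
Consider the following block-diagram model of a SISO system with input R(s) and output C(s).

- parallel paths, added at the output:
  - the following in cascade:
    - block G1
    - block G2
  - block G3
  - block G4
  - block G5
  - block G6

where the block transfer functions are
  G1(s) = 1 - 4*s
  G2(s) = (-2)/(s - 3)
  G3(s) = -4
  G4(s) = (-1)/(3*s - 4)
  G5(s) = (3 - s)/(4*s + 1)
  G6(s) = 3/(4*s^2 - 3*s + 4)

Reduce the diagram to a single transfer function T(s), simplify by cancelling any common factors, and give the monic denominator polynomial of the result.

Step 1. combine G1, G2 in series = (8*s - 2)/(s - 3)
Step 2. combine (G1*G2), G3, G4, G5, G6 in parallel = (180*s^5 + 209*s^4 - 786*s^3 + 751*s^2 - 636*s + 32)/(48*s^5 - 232*s^4 + 335*s^3 - 253*s^2 + 104*s + 48)
That last expression is T(s), already simplified. Scaling its denominator by 1/48 (the reciprocal of the leading coefficient) yields the monic denominator.

Hence the answer: s^5 - 29*s^4/6 + 335*s^3/48 - 253*s^2/48 + 13*s/6 + 1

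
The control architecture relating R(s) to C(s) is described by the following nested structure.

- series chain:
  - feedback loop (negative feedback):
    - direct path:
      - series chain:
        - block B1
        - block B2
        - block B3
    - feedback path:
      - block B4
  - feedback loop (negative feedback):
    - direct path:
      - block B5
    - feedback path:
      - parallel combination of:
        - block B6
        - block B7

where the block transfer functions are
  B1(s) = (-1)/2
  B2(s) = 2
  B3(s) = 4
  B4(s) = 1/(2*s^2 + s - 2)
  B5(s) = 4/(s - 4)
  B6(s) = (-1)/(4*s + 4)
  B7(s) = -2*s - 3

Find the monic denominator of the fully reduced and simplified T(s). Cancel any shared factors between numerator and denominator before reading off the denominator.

Step 1 - series reduction of B1, B2, B3: -4
Step 2 - reduce the feedback loop with forward (B1*B2*B3) and return B4: (-8*s^2 - 4*s + 8)/(2*s^2 + s - 6)
Step 3 - sum the parallel branches B6, B7: (-8*s^2 - 20*s - 13)/(4*s + 4)
Step 4 - feedback reduction of B5, (B6+B7): (-4*s - 4)/(7*s^2 + 23*s + 17)
Step 5 - cascade [(B1*B2*B3)/(1+(B1*B2*B3)*B4)], [B5/(1+B5*(B6+B7))]: (32*s^3 + 48*s^2 - 16*s - 32)/(14*s^4 + 53*s^3 + 15*s^2 - 121*s - 102)
Step 5 gives the fully reduced T(s), with no common factor left to cancel. The denominator's leading coefficient is 14, so divide each of its coefficients by 14 to get the monic form.

Final answer: s^4 + 53*s^3/14 + 15*s^2/14 - 121*s/14 - 51/7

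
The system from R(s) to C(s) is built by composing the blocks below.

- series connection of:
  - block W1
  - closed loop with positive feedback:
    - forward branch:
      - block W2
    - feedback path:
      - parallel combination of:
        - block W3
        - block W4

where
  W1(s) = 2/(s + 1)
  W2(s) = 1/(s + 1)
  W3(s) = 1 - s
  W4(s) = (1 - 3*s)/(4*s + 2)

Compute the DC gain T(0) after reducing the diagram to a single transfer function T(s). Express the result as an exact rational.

Step 1 - reduce the parallel group W3, W4, giving (-4*s^2 - s + 3)/(4*s + 2)
Step 2 - reduce the feedback loop with forward W2 and return (W3+W4), giving (4*s + 2)/(8*s^2 + 7*s - 1)
Step 3 - series reduction of W1, [W2/(1-W2*(W3+W4))], giving (8*s + 4)/(8*s^3 + 15*s^2 + 6*s - 1)
That last expression is T(s); at s = 0 only the constant terms survive, so T(0) = 4/(-1) = -4.

Therefore the answer is -4.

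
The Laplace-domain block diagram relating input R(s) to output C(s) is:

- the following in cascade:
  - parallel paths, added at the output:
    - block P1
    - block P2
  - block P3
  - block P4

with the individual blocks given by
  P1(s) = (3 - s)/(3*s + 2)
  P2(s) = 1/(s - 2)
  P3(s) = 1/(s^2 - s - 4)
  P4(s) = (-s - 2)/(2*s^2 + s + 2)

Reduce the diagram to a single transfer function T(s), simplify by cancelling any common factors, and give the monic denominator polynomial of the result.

First reduce the diagram to T(s).

1. parallel reduction of P1, P2 = (-s^2 + 8*s - 4)/(3*s^2 - 4*s - 4)
2. multiply (P1+P2), P3, P4 (series) = (s^3 - 6*s^2 - 12*s + 8)/(6*s^6 - 11*s^5 - 25*s^4 + 14*s^3 + 28*s^2 + 56*s + 32)
The result of step 2 is T(s) in lowest terms. Its denominator has leading coefficient 6; dividing the denominator through by 6 makes it monic.

Answer: s^6 - 11*s^5/6 - 25*s^4/6 + 7*s^3/3 + 14*s^2/3 + 28*s/3 + 16/3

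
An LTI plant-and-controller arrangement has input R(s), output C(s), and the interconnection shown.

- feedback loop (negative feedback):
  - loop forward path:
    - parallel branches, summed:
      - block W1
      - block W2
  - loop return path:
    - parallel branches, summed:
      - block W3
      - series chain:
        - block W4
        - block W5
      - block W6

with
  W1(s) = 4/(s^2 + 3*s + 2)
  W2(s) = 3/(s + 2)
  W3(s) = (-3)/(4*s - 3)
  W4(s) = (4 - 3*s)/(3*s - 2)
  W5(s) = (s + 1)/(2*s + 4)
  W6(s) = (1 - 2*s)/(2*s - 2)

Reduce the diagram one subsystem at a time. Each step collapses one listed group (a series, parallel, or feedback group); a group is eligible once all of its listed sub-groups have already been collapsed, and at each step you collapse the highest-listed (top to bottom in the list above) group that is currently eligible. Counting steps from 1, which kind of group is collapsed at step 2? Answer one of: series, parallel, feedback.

[1] add W1, W2 (parallel)
[2] reduce the series chain W4, W5
[3] sum the parallel branches W3, (W4*W5), W6
[4] apply the feedback formula to (W1+W2), (W3+(W4*W5)+W6)
The group at step 2 is a series group.

Therefore the answer is series.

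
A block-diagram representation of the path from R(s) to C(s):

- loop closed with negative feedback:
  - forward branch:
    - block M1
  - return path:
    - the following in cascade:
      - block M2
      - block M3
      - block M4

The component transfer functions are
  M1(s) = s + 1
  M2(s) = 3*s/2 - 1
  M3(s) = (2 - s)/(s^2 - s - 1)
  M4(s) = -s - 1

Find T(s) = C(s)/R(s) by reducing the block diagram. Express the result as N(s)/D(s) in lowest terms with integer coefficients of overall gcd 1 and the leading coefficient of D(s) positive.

Step 1 - series reduction of M2, M3, M4: (3*s^3 - 5*s^2 - 4*s + 4)/(2*s^2 - 2*s - 2)
Step 2 - collapse the loop (M1 forward, (M2*M3*M4) return); the result is T(s) itself (integer coefficients, no common factor, positive leading denominator coefficient)

Answer: (2*s^3 - 4*s - 2)/(3*s^4 - 2*s^3 - 7*s^2 - 2*s + 2)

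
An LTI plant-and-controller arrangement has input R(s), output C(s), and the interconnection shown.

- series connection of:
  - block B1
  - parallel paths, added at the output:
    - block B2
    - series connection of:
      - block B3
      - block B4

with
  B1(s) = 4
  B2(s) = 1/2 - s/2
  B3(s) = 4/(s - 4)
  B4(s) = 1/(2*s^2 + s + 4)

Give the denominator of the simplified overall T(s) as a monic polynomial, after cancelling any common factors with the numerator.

First reduce the diagram to T(s).

Step 1. reduce the series chain B3, B4 = 4/(2*s^3 - 7*s^2 - 16)
Step 2. sum the parallel branches B2, (B3*B4) = (-2*s^4 + 9*s^3 - 7*s^2 + 16*s - 8)/(4*s^3 - 14*s^2 - 32)
Step 3. combine B1, (B2+(B3*B4)) in series = (-4*s^4 + 18*s^3 - 14*s^2 + 32*s - 16)/(2*s^3 - 7*s^2 - 16)
The result of step 3 is T(s) in lowest terms. Its denominator has leading coefficient 2; dividing the denominator through by 2 makes it monic.

Answer: s^3 - 7*s^2/2 - 8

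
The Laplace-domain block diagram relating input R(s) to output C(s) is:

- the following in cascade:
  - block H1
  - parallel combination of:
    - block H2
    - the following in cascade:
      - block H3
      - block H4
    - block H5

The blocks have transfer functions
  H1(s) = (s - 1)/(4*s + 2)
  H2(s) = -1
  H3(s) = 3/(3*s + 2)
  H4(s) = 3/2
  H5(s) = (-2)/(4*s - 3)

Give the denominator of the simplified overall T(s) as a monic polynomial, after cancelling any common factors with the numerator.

(1) combine H3, H4 in series -> 9/(6*s + 4)
(2) combine H2, (H3*H4), H5 in parallel -> (-24*s^2 + 26*s - 23)/(24*s^2 - 2*s - 12)
(3) multiply H1, (H2+(H3*H4)+H5) (series) -> (-24*s^3 + 50*s^2 - 49*s + 23)/(96*s^3 + 40*s^2 - 52*s - 24)
The result of step 3 is T(s) in lowest terms. Its denominator has leading coefficient 96; dividing the denominator through by 96 makes it monic.

Therefore the answer is s^3 + 5*s^2/12 - 13*s/24 - 1/4.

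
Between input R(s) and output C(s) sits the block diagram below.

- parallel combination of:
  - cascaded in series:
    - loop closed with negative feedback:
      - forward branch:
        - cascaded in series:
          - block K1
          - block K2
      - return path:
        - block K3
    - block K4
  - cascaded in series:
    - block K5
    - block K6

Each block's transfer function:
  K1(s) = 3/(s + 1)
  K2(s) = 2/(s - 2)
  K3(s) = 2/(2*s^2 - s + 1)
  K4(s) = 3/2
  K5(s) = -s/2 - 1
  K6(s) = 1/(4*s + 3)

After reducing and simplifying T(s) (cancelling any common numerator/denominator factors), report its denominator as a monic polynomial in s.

Step 1. reduce the series chain K1, K2: 6/(s^2 - s - 2)
Step 2. close the feedback loop around (K1*K2), K3: (12*s^2 - 6*s + 6)/(2*s^4 - 3*s^3 - 2*s^2 + s + 10)
Step 3. combine [(K1*K2)/(1+(K1*K2)*K3)], K4 in series: (18*s^2 - 9*s + 9)/(2*s^4 - 3*s^3 - 2*s^2 + s + 10)
Step 4. reduce the series chain K5, K6: (-s - 2)/(8*s + 6)
Step 5. add ([(K1*K2)/(1+(K1*K2)*K3)]*K4), (K5*K6) (parallel): (-2*s^5 - s^4 + 152*s^3 + 39*s^2 + 6*s + 34)/(16*s^5 - 12*s^4 - 34*s^3 - 4*s^2 + 86*s + 60)
T(s) is the step-5 result (common factors already cancelled). Leading coefficient of the denominator: 16. Divide through by 16 for the monic polynomial.

Hence the answer: s^5 - 3*s^4/4 - 17*s^3/8 - s^2/4 + 43*s/8 + 15/4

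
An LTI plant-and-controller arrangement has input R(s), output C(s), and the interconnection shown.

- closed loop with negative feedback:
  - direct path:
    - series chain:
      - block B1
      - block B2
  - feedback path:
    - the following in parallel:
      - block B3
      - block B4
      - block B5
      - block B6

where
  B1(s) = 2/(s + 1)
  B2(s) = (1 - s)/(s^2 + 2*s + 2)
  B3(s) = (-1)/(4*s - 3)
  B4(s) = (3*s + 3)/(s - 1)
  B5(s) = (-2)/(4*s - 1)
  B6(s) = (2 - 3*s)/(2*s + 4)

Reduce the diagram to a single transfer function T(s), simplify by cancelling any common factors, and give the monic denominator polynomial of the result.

First reduce the diagram to T(s).

Step 1 - cascade B1, B2; result (2 - 2*s)/(s^3 + 3*s^2 + 4*s + 2)
Step 2 - add B3, B4, B5, B6 (parallel); result (48*s^4 + 296*s^3 - 209*s^2 - 29*s + 2)/(32*s^4 - 90*s^2 + 70*s - 12)
Step 3 - feedback reduction of (B1*B2), (B3+B4+B5+B6); result (-32*s^4 + 90*s^2 - 70*s + 12)/(16*s^6 + 64*s^5 + 35*s^4 - 281*s^3 + 143*s^2 - 5*s + 10)
The result of step 3 is T(s) in lowest terms. Its denominator has leading coefficient 16; dividing the denominator through by 16 makes it monic.

Answer: s^6 + 4*s^5 + 35*s^4/16 - 281*s^3/16 + 143*s^2/16 - 5*s/16 + 5/8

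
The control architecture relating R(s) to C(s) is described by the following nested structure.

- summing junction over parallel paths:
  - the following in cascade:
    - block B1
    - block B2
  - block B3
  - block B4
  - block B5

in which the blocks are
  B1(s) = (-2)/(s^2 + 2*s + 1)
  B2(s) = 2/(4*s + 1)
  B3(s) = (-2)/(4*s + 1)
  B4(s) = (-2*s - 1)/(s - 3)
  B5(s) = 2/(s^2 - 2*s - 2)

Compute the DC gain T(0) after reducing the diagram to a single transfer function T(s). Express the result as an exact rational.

Reducing step by step:

[1] reduce the series chain B1, B2 gives (-4)/(4*s^3 + 9*s^2 + 6*s + 1)
[2] reduce the parallel group (B1*B2), B3, B4, B5 gives (-8*s^6 - 8*s^5 + 53*s^4 + 78*s^3 + 17*s^2 - 64*s - 40)/(4*s^6 - 11*s^5 - 23*s^4 + 31*s^3 + 73*s^2 + 40*s + 6)
DC gain: substitute s = 0 into T(s) from step 2: T(0) = -40/6 = -20/3.

Answer: -20/3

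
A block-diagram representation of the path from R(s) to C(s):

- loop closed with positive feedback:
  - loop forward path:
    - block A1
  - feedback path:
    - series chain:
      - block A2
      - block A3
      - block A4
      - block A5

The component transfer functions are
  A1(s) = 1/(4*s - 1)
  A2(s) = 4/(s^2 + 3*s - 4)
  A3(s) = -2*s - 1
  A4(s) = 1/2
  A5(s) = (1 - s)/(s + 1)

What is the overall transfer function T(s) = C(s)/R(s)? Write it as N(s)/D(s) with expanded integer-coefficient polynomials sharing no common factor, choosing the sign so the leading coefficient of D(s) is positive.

Reducing step by step:

Step 1 - cascade A2, A3, A4, A5 gives (4*s + 2)/(s^2 + 5*s + 4)
Step 2 - collapse the loop (A1 forward, (A2*A3*A4*A5) return) - this is the overall T(s), already in the required normalized form

Answer: (s^2 + 5*s + 4)/(4*s^3 + 19*s^2 + 7*s - 6)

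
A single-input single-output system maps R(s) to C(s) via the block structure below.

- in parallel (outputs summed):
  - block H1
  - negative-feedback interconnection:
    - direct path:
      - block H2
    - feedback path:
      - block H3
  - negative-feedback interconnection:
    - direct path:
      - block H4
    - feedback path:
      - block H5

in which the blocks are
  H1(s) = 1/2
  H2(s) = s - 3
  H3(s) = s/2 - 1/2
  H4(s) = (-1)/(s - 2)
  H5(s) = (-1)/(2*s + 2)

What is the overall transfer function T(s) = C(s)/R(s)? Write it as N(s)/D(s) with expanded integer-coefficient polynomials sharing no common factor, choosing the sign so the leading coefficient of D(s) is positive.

The answer is (2*s^4 - 6*s^3 - 5*s^2 + 10*s + 1)/(4*s^4 - 20*s^3 + 30*s^2 + 4*s - 30).

Reasoning:
[1] apply the feedback formula to H2, H3 -> (2*s - 6)/(s^2 - 4*s + 5)
[2] reduce the feedback loop with forward H4 and return H5 -> (-2*s - 2)/(2*s^2 - 2*s - 3)
[3] parallel reduction of H1, [H2/(1+H2*H3)], [H4/(1+H4*H5)]: this yields T(s), and no further normalization is needed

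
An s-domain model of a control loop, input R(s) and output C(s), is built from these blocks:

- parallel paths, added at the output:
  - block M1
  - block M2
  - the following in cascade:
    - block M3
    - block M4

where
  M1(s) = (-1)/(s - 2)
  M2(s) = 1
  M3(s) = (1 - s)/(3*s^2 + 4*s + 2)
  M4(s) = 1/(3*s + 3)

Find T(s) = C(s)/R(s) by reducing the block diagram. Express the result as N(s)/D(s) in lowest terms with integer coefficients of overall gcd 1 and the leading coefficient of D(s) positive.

First reduce the diagram to T(s).

(1) series reduction of M3, M4; result (1 - s)/(9*s^3 + 21*s^2 + 18*s + 6)
(2) parallel reduction of M1, M2, (M3*M4): this yields T(s), and no further normalization is needed

Answer: (9*s^4 - 6*s^3 - 46*s^2 - 45*s - 20)/(9*s^4 + 3*s^3 - 24*s^2 - 30*s - 12)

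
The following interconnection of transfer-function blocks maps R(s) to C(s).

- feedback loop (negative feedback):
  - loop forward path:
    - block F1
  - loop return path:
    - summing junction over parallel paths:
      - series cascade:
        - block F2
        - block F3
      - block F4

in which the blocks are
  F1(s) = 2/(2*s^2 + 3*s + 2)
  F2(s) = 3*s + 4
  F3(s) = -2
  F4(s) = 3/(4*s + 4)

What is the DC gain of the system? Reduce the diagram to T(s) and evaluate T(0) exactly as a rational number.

Reducing step by step:

Step 1. reduce the series chain F2, F3 gives -6*s - 8
Step 2. add (F2*F3), F4 (parallel) gives (-24*s^2 - 56*s - 29)/(4*s + 4)
Step 3. feedback reduction of F1, ((F2*F3)+F4) gives (4*s + 4)/(4*s^3 - 14*s^2 - 46*s - 25)
The step-3 result is T(s). Setting s = 0: T(0) = 4/(-25) = -4/25.

Answer: -4/25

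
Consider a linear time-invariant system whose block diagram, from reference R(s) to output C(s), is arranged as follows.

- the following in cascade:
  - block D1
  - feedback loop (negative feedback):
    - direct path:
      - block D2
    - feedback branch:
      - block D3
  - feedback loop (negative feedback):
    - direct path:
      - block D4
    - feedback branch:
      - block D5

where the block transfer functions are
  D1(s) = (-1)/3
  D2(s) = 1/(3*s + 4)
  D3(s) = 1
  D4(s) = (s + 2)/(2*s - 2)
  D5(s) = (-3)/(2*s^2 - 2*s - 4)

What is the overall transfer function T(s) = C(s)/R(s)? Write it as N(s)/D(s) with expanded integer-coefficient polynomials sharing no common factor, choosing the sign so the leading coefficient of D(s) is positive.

First reduce the diagram to T(s).

Step 1. reduce the feedback loop with forward D2 and return D3 gives 1/(3*s + 5)
Step 2. reduce the feedback loop with forward D4 and return D5 gives (2*s^3 + 2*s^2 - 8*s - 8)/(4*s^3 - 8*s^2 - 7*s + 2)
Step 3. cascade D1, [D2/(1+D2*D3)], [D4/(1+D4*D5)]: this yields T(s), and no further normalization is needed

Answer: (-2*s^3 - 2*s^2 + 8*s + 8)/(36*s^4 - 12*s^3 - 183*s^2 - 87*s + 30)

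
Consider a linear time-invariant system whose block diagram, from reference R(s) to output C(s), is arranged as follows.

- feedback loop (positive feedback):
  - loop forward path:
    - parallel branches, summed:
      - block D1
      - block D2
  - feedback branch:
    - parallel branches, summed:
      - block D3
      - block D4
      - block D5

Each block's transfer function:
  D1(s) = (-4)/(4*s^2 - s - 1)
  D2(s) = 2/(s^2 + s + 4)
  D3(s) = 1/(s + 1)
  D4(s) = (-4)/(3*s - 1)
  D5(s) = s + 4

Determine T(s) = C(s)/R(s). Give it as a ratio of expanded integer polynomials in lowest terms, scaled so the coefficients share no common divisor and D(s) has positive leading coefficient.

1. combine D1, D2 in parallel, giving (4*s^2 - 6*s - 18)/(4*s^4 + 3*s^3 + 14*s^2 - 5*s - 4)
2. parallel reduction of D3, D4, D5, giving (3*s^3 + 14*s^2 + 6*s - 9)/(3*s^2 + 2*s - 1)
3. reduce the feedback loop with forward (D1+D2) and return (D3+D4+D5), giving the overall T(s)

Therefore the answer is (12*s^4 - 10*s^3 - 70*s^2 - 30*s + 18)/(12*s^6 + 5*s^5 + 6*s^4 + 124*s^3 + 288*s^2 + 51*s - 158).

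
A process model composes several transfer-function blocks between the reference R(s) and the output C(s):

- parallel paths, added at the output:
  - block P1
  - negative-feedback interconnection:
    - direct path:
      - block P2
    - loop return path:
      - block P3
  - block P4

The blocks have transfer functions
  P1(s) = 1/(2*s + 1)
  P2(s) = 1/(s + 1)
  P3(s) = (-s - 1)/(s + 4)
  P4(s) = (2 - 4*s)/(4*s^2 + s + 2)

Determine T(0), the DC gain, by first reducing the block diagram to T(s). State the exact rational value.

Step 1. close the feedback loop around P2, P3 = (s + 4)/(s^2 + 4*s + 3)
Step 2. parallel reduction of P1, [P2/(1+P2*P3)], P4 = (4*s^4 + 23*s^3 + 25*s^2 + 41*s + 20)/(8*s^5 + 38*s^4 + 53*s^3 + 40*s^2 + 23*s + 6)
Step 2 gives the overall T(s). Then T(0) = 20/6 = 10/3.

Therefore the answer is 10/3.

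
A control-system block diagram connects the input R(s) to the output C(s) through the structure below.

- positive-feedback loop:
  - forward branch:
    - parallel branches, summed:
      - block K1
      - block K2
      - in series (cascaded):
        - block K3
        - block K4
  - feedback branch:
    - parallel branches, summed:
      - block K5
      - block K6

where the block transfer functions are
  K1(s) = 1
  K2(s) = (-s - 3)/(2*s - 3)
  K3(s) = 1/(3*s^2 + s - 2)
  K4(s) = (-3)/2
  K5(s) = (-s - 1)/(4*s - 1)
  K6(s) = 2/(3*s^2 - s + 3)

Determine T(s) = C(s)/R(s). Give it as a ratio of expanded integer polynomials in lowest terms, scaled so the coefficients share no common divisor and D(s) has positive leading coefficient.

The answer is (72*s^6 - 450*s^5 + 52*s^4 + 90*s^3 - 415*s^2 + 495*s - 99)/(162*s^6 - 342*s^5 - 84*s^4 + 313*s^3 - 196*s^2 - 110*s + 129).

Reasoning:
Step 1: multiply K3, K4 (series) -> (-3)/(6*s^2 + 2*s - 4)
Step 2: combine K1, K2, (K3*K4) in parallel -> (6*s^3 - 34*s^2 - 22*s + 33)/(12*s^3 - 14*s^2 - 14*s + 12)
Step 3: sum the parallel branches K5, K6 -> (-3*s^3 - 2*s^2 + 6*s - 5)/(12*s^3 - 7*s^2 + 13*s - 3)
Step 4: apply the feedback formula to (K1+K2+(K3*K4)), (K5+K6), giving the overall T(s)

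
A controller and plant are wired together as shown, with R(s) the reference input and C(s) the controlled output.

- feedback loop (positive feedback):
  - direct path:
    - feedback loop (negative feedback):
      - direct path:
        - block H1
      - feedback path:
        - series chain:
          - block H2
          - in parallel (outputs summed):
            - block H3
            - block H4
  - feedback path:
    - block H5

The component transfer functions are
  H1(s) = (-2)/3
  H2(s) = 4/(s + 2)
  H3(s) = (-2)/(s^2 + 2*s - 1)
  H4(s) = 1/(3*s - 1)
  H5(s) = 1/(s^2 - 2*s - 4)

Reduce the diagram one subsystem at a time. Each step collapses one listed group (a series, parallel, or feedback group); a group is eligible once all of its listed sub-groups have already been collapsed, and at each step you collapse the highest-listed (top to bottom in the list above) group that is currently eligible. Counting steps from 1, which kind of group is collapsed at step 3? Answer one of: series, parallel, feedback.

[1] sum the parallel branches H3, H4
[2] cascade H2, (H3+H4)
[3] close the feedback loop around H1, (H2*(H3+H4))
[4] close the feedback loop around [H1/(1+H1*(H2*(H3+H4)))], H5
At step 3 the group reduced is feedback.

Answer: feedback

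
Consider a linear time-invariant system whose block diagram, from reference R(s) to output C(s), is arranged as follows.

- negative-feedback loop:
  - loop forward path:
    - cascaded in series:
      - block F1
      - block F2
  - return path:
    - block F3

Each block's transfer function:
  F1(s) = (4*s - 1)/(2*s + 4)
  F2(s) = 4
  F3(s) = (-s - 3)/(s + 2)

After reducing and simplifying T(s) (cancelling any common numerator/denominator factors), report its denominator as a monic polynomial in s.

The answer is s^2 + 18*s/7 - 10/7.

Reasoning:
Step 1: cascade F1, F2; result (8*s - 2)/(s + 2)
Step 2: apply the feedback formula to (F1*F2), F3; result (-8*s^2 - 14*s + 4)/(7*s^2 + 18*s - 10)
The result of step 2 is T(s) in lowest terms. Its denominator has leading coefficient 7; dividing the denominator through by 7 makes it monic.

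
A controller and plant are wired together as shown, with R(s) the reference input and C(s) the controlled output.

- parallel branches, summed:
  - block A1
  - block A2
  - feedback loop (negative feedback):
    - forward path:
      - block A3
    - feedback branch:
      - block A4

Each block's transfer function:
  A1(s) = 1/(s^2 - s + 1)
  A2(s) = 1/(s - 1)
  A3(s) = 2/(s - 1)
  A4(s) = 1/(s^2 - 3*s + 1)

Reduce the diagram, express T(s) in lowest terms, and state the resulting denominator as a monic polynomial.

The answer is s^6 - 6*s^5 + 14*s^4 - 16*s^3 + 10*s^2 - 2*s - 1.

Reasoning:
Step 1 - collapse the loop (A3 forward, A4 return); result (2*s^2 - 6*s + 2)/(s^3 - 4*s^2 + 4*s + 1)
Step 2 - combine A1, A2, [A3/(1+A3*A4)] in parallel; result (3*s^5 - 14*s^4 + 22*s^3 - 17*s^2 + 10*s - 2)/(s^6 - 6*s^5 + 14*s^4 - 16*s^3 + 10*s^2 - 2*s - 1)
No further cancellation is possible in the step-2 result, so that is T(s). Its denominator is already monic.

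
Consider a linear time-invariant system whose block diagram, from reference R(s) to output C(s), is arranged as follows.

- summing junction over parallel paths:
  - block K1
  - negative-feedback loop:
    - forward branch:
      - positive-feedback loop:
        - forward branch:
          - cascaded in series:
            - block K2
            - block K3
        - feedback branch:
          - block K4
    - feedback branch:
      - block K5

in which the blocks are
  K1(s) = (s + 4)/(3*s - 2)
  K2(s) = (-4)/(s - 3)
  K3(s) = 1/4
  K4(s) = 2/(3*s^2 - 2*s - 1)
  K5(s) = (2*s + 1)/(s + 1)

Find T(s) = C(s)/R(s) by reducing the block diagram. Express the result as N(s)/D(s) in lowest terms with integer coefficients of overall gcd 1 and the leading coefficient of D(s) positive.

(1) series reduction of K2, K3, giving (-1)/(s - 3)
(2) reduce the feedback loop with forward (K2*K3) and return K4, giving (-3*s^2 + 2*s + 1)/(3*s^3 - 11*s^2 + 5*s + 5)
(3) feedback reduction of [(K2*K3)/(1-(K2*K3)*K4)], K5, giving (-3*s^3 - s^2 + 3*s + 1)/(3*s^4 - 14*s^3 - 5*s^2 + 14*s + 6)
(4) combine K1, [[(K2*K3)/(1-(K2*K3)*K4)]/(1+[(K2*K3)/(1-(K2*K3)*K4)]*K5)] in parallel: this yields T(s), and no further normalization is needed

Final answer: (3*s^5 - 11*s^4 - 58*s^3 + 5*s^2 + 59*s + 22)/(9*s^5 - 48*s^4 + 13*s^3 + 52*s^2 - 10*s - 12)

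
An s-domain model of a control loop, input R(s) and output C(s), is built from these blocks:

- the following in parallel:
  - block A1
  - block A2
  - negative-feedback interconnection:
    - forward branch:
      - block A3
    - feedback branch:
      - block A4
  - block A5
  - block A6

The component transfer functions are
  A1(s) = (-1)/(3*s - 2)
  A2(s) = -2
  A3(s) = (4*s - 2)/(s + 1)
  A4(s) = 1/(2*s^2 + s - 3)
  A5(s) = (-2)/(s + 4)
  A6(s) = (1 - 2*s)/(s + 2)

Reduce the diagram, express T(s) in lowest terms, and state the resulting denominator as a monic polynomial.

First reduce the diagram to T(s).

Step 1 - apply the feedback formula to A3, A4 = (8*s^3 - 14*s + 6)/(2*s^3 + 3*s^2 + 2*s - 5)
Step 2 - combine A1, A2, [A3/(1+A3*A4)], A5, A6 in parallel = (-20*s^5 - 162*s^4 - 374*s^3 + 256*s^2 + 404*s - 216)/(6*s^6 + 41*s^5 + 78*s^4 + 21*s^3 - 104*s^2 - 92*s + 80)
That last expression is T(s), already simplified. Scaling its denominator by 1/6 (the reciprocal of the leading coefficient) yields the monic denominator.

Answer: s^6 + 41*s^5/6 + 13*s^4 + 7*s^3/2 - 52*s^2/3 - 46*s/3 + 40/3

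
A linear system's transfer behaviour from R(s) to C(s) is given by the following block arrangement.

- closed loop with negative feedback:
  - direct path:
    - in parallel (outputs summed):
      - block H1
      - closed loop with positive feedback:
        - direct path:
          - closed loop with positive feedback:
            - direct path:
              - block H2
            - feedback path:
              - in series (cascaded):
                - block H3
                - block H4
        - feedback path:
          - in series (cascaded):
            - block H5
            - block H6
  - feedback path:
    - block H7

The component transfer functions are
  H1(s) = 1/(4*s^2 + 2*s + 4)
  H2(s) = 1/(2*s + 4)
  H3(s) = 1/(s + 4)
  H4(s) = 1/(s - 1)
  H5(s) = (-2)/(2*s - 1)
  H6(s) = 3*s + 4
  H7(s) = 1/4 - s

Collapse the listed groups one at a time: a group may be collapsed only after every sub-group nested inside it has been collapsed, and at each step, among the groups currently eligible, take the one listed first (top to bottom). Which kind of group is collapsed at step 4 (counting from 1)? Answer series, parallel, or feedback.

(1) reduce the series chain H3, H4
(2) collapse the loop (H2 forward, (H3*H4) return)
(3) reduce the series chain H5, H6
(4) feedback reduction of [H2/(1-H2*(H3*H4))], (H5*H6)
(5) add H1, [[H2/(1-H2*(H3*H4))]/(1-[H2/(1-H2*(H3*H4))]*(H5*H6))] (parallel)
(6) feedback reduction of (H1+[[H2/(1-H2*(H3*H4))]/(1-[H2/(1-H2*(H3*H4))]*(H5*H6))]), H7
Step 4 collapses a feedback group.

Therefore the answer is feedback.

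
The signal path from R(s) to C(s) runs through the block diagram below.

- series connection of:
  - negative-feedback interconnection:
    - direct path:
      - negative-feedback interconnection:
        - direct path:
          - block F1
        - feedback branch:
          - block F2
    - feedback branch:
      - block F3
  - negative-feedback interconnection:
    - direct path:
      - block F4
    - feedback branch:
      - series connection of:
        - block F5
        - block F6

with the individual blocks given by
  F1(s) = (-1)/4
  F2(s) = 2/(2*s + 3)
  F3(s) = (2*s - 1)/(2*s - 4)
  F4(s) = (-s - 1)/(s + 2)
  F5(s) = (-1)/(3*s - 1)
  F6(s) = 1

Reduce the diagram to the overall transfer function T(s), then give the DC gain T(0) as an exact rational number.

1. collapse the loop (F1 forward, F2 return); result (-2*s - 3)/(8*s + 10)
2. collapse the loop ([F1/(1+F1*F2)] forward, F3 return); result (-4*s^2 + 2*s + 12)/(12*s^2 - 16*s - 37)
3. reduce the series chain F5, F6; result (-1)/(3*s - 1)
4. reduce the feedback loop with forward F4 and return (F5*F6); result (-3*s^2 - 2*s + 1)/(3*s^2 + 6*s - 1)
5. cascade [[F1/(1+F1*F2)]/(1+[F1/(1+F1*F2)]*F3)], [F4/(1+F4*(F5*F6))]; result (12*s^4 + 2*s^3 - 44*s^2 - 22*s + 12)/(36*s^4 + 24*s^3 - 219*s^2 - 206*s + 37)
DC gain: substitute s = 0 into T(s) from step 5: T(0) = 12/37.

Hence the answer: 12/37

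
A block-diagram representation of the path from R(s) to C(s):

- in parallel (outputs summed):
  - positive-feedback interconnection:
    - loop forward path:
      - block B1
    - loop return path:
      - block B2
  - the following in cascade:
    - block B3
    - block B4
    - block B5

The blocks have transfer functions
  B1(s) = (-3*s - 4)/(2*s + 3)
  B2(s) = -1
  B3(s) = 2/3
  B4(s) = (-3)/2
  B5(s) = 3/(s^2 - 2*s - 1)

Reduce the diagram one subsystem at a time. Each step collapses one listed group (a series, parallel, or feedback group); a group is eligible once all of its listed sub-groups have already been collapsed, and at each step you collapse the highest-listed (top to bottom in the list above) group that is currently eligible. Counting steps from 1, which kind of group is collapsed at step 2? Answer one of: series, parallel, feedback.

(1) feedback reduction of B1, B2
(2) cascade B3, B4, B5
(3) add [B1/(1-B1*B2)], (B3*B4*B5) (parallel)
At step 2 the group reduced is series.

Answer: series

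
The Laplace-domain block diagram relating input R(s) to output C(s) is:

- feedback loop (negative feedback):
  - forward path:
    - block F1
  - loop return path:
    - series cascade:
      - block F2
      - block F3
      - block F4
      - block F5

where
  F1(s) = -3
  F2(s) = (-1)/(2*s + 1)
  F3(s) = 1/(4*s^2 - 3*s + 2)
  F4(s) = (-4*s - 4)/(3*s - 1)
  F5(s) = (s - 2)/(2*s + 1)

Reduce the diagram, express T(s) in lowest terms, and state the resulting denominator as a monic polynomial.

First reduce the diagram to T(s).

[1] combine F2, F3, F4, F5 in series; result (4*s^2 - 4*s - 8)/(48*s^5 - 4*s^4 - 4*s^3 + 15*s^2 + s - 2)
[2] reduce the feedback loop with forward F1 and return (F2*F3*F4*F5); result (-144*s^5 + 12*s^4 + 12*s^3 - 45*s^2 - 3*s + 6)/(48*s^5 - 4*s^4 - 4*s^3 + 3*s^2 + 13*s + 22)
That last expression is T(s), already simplified. Scaling its denominator by 1/48 (the reciprocal of the leading coefficient) yields the monic denominator.

Answer: s^5 - s^4/12 - s^3/12 + s^2/16 + 13*s/48 + 11/24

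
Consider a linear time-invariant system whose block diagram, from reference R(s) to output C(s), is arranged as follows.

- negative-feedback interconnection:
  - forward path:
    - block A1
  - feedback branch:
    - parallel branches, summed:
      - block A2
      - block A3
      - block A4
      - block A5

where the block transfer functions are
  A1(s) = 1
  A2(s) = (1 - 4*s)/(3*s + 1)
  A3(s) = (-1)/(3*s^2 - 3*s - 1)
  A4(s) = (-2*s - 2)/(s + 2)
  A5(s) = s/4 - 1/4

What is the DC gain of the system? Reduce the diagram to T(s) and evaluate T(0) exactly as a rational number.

Step 1 - reduce the parallel group A2, A3, A4, A5: (9*s^5 - 117*s^4 - 90*s^3 + 213*s^2 + 43*s - 6)/(36*s^4 + 48*s^3 - 72*s^2 - 52*s - 8)
Step 2 - reduce the feedback loop with forward A1 and return (A2+A3+A4+A5): (36*s^4 + 48*s^3 - 72*s^2 - 52*s - 8)/(9*s^5 - 81*s^4 - 42*s^3 + 141*s^2 - 9*s - 14)
DC gain: substitute s = 0 into T(s) from step 2: T(0) = -8/(-14) = 4/7.

Therefore the answer is 4/7.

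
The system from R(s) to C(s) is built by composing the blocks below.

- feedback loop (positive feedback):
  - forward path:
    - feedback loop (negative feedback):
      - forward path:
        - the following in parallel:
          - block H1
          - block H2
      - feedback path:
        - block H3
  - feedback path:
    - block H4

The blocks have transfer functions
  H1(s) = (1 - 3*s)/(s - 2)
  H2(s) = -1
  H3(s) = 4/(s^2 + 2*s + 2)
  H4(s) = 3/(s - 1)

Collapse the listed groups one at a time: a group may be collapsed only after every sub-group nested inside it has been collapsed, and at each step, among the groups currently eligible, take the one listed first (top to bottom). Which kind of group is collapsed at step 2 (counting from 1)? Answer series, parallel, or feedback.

The answer is feedback.

Reasoning:
Step 1: parallel reduction of H1, H2
Step 2: apply the feedback formula to (H1+H2), H3
Step 3: collapse the loop ([(H1+H2)/(1+(H1+H2)*H3)] forward, H4 return)
At step 2 the group reduced is feedback.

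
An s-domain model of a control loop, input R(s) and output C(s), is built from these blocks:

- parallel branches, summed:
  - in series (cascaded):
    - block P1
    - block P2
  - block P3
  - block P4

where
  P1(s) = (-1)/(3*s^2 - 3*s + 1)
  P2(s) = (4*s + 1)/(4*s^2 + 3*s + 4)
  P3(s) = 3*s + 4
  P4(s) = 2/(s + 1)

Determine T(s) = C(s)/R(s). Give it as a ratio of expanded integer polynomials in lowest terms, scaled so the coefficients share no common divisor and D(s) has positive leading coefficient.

First reduce the diagram to T(s).

Step 1. cascade P1, P2; result (-4*s - 1)/(12*s^4 - 3*s^3 + 7*s^2 - 9*s + 4)
Step 2. reduce the parallel group (P1*P2), P3, P4; the result is T(s) itself (integer coefficients, no common factor, positive leading denominator coefficient)

Answer: (36*s^6 + 75*s^5 + 72*s^4 + 4*s^3 - 13*s^2 - 31*s + 23)/(12*s^5 + 9*s^4 + 4*s^3 - 2*s^2 - 5*s + 4)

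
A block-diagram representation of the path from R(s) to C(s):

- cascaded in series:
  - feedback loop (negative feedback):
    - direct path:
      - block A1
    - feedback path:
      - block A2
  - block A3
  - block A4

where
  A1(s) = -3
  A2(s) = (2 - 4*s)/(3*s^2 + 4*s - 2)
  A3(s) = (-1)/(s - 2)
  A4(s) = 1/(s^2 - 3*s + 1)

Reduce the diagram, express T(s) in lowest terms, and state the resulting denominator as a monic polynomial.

First reduce the diagram to T(s).

Step 1. apply the feedback formula to A1, A2 = (-9*s^2 - 12*s + 6)/(3*s^2 + 16*s - 8)
Step 2. cascade [A1/(1+A1*A2)], A3, A4 = (9*s^2 + 12*s - 6)/(3*s^5 + s^4 - 67*s^3 + 146*s^2 - 88*s + 16)
Step 2 gives the fully reduced T(s), with no common factor left to cancel. The denominator's leading coefficient is 3, so divide each of its coefficients by 3 to get the monic form.

Answer: s^5 + s^4/3 - 67*s^3/3 + 146*s^2/3 - 88*s/3 + 16/3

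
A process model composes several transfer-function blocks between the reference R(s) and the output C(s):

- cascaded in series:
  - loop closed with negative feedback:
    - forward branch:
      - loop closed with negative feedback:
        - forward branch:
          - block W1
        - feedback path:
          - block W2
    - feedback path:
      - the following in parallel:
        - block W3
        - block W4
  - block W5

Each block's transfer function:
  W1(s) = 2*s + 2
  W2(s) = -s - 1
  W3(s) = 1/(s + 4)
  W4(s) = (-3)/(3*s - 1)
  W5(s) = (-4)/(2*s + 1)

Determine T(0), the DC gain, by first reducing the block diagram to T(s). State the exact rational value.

Step 1: close the feedback loop around W1, W2 -> (-2*s - 2)/(2*s^2 + 4*s + 1)
Step 2: reduce the parallel group W3, W4 -> (-13)/(3*s^2 + 11*s - 4)
Step 3: reduce the feedback loop with forward [W1/(1+W1*W2)] and return (W3+W4) -> (-6*s^3 - 28*s^2 - 14*s + 8)/(6*s^4 + 34*s^3 + 39*s^2 + 21*s + 22)
Step 4: reduce the series chain [[W1/(1+W1*W2)]/(1+[W1/(1+W1*W2)]*(W3+W4))], W5 -> (24*s^3 + 112*s^2 + 56*s - 32)/(12*s^5 + 74*s^4 + 112*s^3 + 81*s^2 + 65*s + 22)
The step-4 result is T(s). Setting s = 0: T(0) = -32/22 = -16/11.

Final answer: -16/11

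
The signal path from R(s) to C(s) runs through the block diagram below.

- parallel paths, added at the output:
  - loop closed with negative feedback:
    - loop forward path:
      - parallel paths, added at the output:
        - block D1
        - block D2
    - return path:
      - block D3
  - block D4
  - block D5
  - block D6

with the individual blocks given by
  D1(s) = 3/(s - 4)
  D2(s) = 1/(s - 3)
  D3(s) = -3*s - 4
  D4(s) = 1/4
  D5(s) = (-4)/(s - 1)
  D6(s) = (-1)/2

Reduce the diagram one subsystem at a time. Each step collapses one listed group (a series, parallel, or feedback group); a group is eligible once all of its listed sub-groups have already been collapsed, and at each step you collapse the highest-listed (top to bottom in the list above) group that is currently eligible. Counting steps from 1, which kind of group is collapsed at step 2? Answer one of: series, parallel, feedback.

Answer: feedback

Working:
1. combine D1, D2 in parallel
2. feedback reduction of (D1+D2), D3
3. add [(D1+D2)/(1+(D1+D2)*D3)], D4, D5, D6 (parallel)
Step 2: feedback.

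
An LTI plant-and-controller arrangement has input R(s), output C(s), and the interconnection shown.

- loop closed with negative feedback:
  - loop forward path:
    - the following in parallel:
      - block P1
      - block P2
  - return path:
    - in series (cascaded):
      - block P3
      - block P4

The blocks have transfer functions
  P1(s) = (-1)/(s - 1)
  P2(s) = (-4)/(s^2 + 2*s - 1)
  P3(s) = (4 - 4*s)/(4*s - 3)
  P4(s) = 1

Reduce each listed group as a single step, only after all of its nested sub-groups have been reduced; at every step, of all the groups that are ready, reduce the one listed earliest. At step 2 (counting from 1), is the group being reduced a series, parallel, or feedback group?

[1] parallel reduction of P1, P2
[2] reduce the series chain P3, P4
[3] close the feedback loop around (P1+P2), (P3*P4)
The group at step 2 is a series group.

Final answer: series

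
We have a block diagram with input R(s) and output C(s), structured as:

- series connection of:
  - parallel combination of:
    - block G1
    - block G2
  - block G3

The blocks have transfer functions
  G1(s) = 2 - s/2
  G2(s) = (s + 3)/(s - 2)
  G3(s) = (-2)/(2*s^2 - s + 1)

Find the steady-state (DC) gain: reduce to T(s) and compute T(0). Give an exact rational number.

(1) parallel reduction of G1, G2 -> (-s^2 + 8*s - 2)/(2*s - 4)
(2) series reduction of (G1+G2), G3 -> (s^2 - 8*s + 2)/(2*s^3 - 5*s^2 + 3*s - 2)
That last expression is T(s); at s = 0 only the constant terms survive, so T(0) = 2/(-2) = -1.

Hence the answer: -1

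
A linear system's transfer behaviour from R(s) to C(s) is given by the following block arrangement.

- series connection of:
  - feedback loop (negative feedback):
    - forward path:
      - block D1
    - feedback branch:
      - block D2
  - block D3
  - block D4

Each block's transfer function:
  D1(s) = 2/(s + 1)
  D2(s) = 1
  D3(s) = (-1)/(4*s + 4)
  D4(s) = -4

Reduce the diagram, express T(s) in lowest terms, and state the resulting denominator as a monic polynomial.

1. apply the feedback formula to D1, D2: 2/(s + 3)
2. reduce the series chain [D1/(1+D1*D2)], D3, D4: 2/(s^2 + 4*s + 3)
The result of step 2 is T(s) in lowest terms. Its denominator already has leading coefficient 1, so it is monic as it stands.

Therefore the answer is s^2 + 4*s + 3.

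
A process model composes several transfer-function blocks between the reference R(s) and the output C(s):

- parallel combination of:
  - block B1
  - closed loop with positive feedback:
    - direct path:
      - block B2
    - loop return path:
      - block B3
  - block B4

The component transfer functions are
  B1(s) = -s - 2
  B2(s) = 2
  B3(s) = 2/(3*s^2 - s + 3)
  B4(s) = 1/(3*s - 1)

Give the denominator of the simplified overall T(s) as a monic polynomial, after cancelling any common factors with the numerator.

Answer: s^3 - 2*s^2/3 - 2*s/9 + 1/9

Working:
(1) feedback reduction of B2, B3 = (6*s^2 - 2*s + 6)/(3*s^2 - s - 1)
(2) combine B1, [B2/(1-B2*B3)], B4 in parallel = (-9*s^4 + 6*s^3 + 5*s^2 + 22*s - 9)/(9*s^3 - 6*s^2 - 2*s + 1)
The result of step 2 is T(s) in lowest terms. Its denominator has leading coefficient 9; dividing the denominator through by 9 makes it monic.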